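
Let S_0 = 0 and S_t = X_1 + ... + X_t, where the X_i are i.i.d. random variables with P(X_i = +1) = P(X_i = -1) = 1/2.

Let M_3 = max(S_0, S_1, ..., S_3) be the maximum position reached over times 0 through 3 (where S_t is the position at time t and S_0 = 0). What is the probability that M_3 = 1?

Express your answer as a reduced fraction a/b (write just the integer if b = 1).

Answer: 3/8

Derivation:
Let M_3 = max(S_0,...,S_3). Use the reflection principle: for j ≥ 1, #{paths with M_3 ≥ j} = #{S_3 ≥ j} + #{S_3 ≥ j+1}.
By reflection, #{M_3 ≥ 1} = #{S_3 ≥ 1} + #{S_3 ≥ 2} = 4 + 1 = 5.
#{M_3 ≥ 2} = #{S_3 ≥ 2} + #{S_3 ≥ 3} = 1 + 1 = 2.
#{M_3 = 1} = 5 - 2 = 3.
P(M_3 = 1) = 3/8 = 3/8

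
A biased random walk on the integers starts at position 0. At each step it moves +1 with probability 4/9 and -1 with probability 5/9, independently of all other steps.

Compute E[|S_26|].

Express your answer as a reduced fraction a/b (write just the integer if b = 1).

S_26 takes values m ≡ 0 (mod 2) with |m| ≤ 26; P(S_26=m) = C(26,(26+m)/2) · (4/9)^((26+m)/2) · (5/9)^((26-m)/2).
Distribution: P(S=-26)=1490116119384765625/6461081889226673298932241, P(S=-24)=30994415283203125000/6461081889226673298932241, P(S=-22)=309944152832031250000/6461081889226673298932241, P(S=-20)=1983642578125000000000/6461081889226673298932241, P(S=-18)=9124755859375000000000/6461081889226673298932241, P(S=-16)=32119140625000000000000/6461081889226673298932241, P(S=-14)=89933593750000000000000/6461081889226673298932241, P(S=-12)=205562500000000000000000/6461081889226673298932241, P(S=-10)=390568750000000000000000/6461081889226673298932241, P(S=-8)=624910000000000000000000/6461081889226673298932241, P(S=-6)=849877600000000000000000/6461081889226673298932241, P(S=-4)=988948480000000000000000/6461081889226673298932241, P(S=-2)=988948480000000000000000/6461081889226673298932241, P(S=0)=852017152000000000000000/6461081889226673298932241, P(S=2)=632927027200000000000000/6461081889226673298932241, P(S=4)=405073297408000000000000/6461081889226673298932241, P(S=6)=222790313574400000000000/6461081889226673298932241, P(S=8)=104842500505600000000000/6461081889226673298932241, P(S=10)=41937000202240000000000/6461081889226673298932241, P(S=12)=14126147436544000000000/6461081889226673298932241, P(S=14)=3955321282232320000000/6461081889226673298932241, P(S=16)=904073435938816000000/6461081889226673298932241, P(S=18)=164376988352512000000/6461081889226673298932241, P(S=20)=22869841857740800000/6461081889226673298932241, P(S=22)=2286984185774080000/6461081889226673298932241, P(S=24)=146366987889541120/6461081889226673298932241, P(S=26)=4503599627370496/6461081889226673298932241
E[|S_26|] = Σ_m |m|·P(S_26=m) = 30112993079770743824786026/6461081889226673298932241

Answer: 30112993079770743824786026/6461081889226673298932241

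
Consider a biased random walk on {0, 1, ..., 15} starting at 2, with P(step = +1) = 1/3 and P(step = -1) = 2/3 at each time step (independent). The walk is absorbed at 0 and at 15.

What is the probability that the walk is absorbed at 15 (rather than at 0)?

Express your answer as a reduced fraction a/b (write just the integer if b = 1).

Biased walk: p = 1/3, q = 2/3, r = q/p = 2
Gambler's ruin: P(hit 15 before 0 | start at 2) = (1 - r^a)/(1 - r^N)
r^2 = 4; r^15 = 32768
P = (1 - 4) / (1 - 32768) = -3 / -32767 = 3/32767

Answer: 3/32767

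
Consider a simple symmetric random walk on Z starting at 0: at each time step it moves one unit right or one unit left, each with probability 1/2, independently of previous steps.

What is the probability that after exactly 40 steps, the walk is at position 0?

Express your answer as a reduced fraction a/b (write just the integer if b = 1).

To return to 0 after 40 steps: need exactly 20 steps of +1 and 20 of -1.
Favorable paths: C(40,20) = 137846528820
Total paths: 2^40 = 1099511627776
P = 137846528820/1099511627776 = 34461632205/274877906944

Answer: 34461632205/274877906944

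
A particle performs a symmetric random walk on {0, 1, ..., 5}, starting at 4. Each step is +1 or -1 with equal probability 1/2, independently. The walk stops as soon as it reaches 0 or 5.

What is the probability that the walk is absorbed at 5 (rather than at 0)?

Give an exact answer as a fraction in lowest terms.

Answer: 4/5

Derivation:
Symmetric walk (p = 1/2): the harmonic-function argument gives P(hit 5 before 0 | start at 4) = a/N.
P = 4/5 = 4/5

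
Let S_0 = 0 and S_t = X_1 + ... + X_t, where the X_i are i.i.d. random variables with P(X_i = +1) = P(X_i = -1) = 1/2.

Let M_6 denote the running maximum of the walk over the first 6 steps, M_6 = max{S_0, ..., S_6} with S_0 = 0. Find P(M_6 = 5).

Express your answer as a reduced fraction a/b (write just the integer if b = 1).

Answer: 1/64

Derivation:
Let M_6 = max(S_0,...,S_6). Use the reflection principle: for j ≥ 1, #{paths with M_6 ≥ j} = #{S_6 ≥ j} + #{S_6 ≥ j+1}.
By reflection, #{M_6 ≥ 5} = #{S_6 ≥ 5} + #{S_6 ≥ 6} = 1 + 1 = 2.
#{M_6 ≥ 6} = #{S_6 ≥ 6} + #{S_6 ≥ 7} = 1 + 0 = 1.
#{M_6 = 5} = 2 - 1 = 1.
P(M_6 = 5) = 1/64 = 1/64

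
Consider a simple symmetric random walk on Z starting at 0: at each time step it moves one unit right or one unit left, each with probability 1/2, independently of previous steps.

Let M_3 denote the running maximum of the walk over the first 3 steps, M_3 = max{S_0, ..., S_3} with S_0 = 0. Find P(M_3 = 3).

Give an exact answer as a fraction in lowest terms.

Answer: 1/8

Derivation:
Let M_3 = max(S_0,...,S_3). Use the reflection principle: for j ≥ 1, #{paths with M_3 ≥ j} = #{S_3 ≥ j} + #{S_3 ≥ j+1}.
By reflection, #{M_3 ≥ 3} = #{S_3 ≥ 3} + #{S_3 ≥ 4} = 1 + 0 = 1.
#{M_3 ≥ 4} = #{S_3 ≥ 4} + #{S_3 ≥ 5} = 0 + 0 = 0.
#{M_3 = 3} = 1 - 0 = 1.
P(M_3 = 3) = 1/8 = 1/8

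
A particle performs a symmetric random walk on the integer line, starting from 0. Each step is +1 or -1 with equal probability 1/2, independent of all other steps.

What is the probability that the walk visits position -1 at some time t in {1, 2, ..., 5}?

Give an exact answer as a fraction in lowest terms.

Answer: 11/16

Derivation:
Count via complement. Let g(t,s) = #length-t paths at position s with S_1..S_t all ≠ -1.
g(t,s) = g(t-1,s-1) + g(t-1,s+1) for s ≠ -1; g(t,-1) = 0.
t=0: g(0,0)=1
t=1: g(1,1)=1
t=2: g(2,0)=1 g(2,2)=1
t=3: g(3,1)=2 g(3,3)=1
t=4: g(4,0)=2 g(4,2)=3 g(4,4)=1
t=5: g(5,1)=5 g(5,3)=4 g(5,5)=1
Paths never hitting -1: Σ_s g(5,s) = 10
Paths hitting -1: 2^5 - 10 = 22
P = 22/32 = 11/16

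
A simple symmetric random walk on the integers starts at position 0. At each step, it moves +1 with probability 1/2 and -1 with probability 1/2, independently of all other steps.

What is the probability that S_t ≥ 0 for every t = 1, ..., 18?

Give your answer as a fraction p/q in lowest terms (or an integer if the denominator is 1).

Answer: 12155/65536

Derivation:
Let f(t,s) = #length-t paths at position s with S_1..S_t all ≥ 0.
f(t,s) = f(t-1,s-1) + f(t-1,s+1) for s ≥ 0; f(t,s) = 0 for s < 0.
t=0: f(0,0)=1
t=1: f(1,1)=1
t=2: f(2,0)=1 f(2,2)=1
t=3: f(3,1)=2 f(3,3)=1
t=4: f(4,0)=2 f(4,2)=3 f(4,4)=1
t=5: f(5,1)=5 f(5,3)=4 f(5,5)=1
t=6: f(6,0)=5 f(6,2)=9 f(6,4)=5 f(6,6)=1
t=7: f(7,1)=14 f(7,3)=14 f(7,5)=6 f(7,7)=1
t=8: f(8,0)=14 f(8,2)=28 f(8,4)=20 f(8,6)=7 f(8,8)=1
t=9: f(9,1)=42 f(9,3)=48 f(9,5)=27 f(9,7)=8 f(9,9)=1
t=10: f(10,0)=42 f(10,2)=90 f(10,4)=75 f(10,6)=35 f(10,8)=9 f(10,10)=1
t=11: f(11,1)=132 f(11,3)=165 f(11,5)=110 f(11,7)=44 f(11,9)=10 f(11,11)=1
t=12: f(12,0)=132 f(12,2)=297 f(12,4)=275 f(12,6)=154 f(12,8)=54 f(12,10)=11 f(12,12)=1
t=13: f(13,1)=429 f(13,3)=572 f(13,5)=429 f(13,7)=208 f(13,9)=65 f(13,11)=12 f(13,13)=1
t=14: f(14,0)=429 f(14,2)=1001 f(14,4)=1001 f(14,6)=637 f(14,8)=273 f(14,10)=77 f(14,12)=13 f(14,14)=1
t=15: f(15,1)=1430 f(15,3)=2002 f(15,5)=1638 f(15,7)=910 f(15,9)=350 f(15,11)=90 f(15,13)=14 f(15,15)=1
t=16: f(16,0)=1430 f(16,2)=3432 f(16,4)=3640 f(16,6)=2548 f(16,8)=1260 f(16,10)=440 f(16,12)=104 f(16,14)=15 f(16,16)=1
t=17: f(17,1)=4862 f(17,3)=7072 f(17,5)=6188 f(17,7)=3808 f(17,9)=1700 f(17,11)=544 f(17,13)=119 f(17,15)=16 f(17,17)=1
t=18: f(18,0)=4862 f(18,2)=11934 f(18,4)=13260 f(18,6)=9996 f(18,8)=5508 f(18,10)=2244 f(18,12)=663 f(18,14)=135 f(18,16)=17 f(18,18)=1
Σ_s f(18,s) = 48620
P = 48620/262144 = 12155/65536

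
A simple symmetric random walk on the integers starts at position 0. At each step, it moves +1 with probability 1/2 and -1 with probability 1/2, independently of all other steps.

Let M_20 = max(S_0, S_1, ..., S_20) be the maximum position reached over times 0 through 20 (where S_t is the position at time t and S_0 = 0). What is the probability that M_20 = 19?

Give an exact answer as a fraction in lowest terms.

Answer: 1/1048576

Derivation:
Let M_20 = max(S_0,...,S_20). Use the reflection principle: for j ≥ 1, #{paths with M_20 ≥ j} = #{S_20 ≥ j} + #{S_20 ≥ j+1}.
By reflection, #{M_20 ≥ 19} = #{S_20 ≥ 19} + #{S_20 ≥ 20} = 1 + 1 = 2.
#{M_20 ≥ 20} = #{S_20 ≥ 20} + #{S_20 ≥ 21} = 1 + 0 = 1.
#{M_20 = 19} = 2 - 1 = 1.
P(M_20 = 19) = 1/1048576 = 1/1048576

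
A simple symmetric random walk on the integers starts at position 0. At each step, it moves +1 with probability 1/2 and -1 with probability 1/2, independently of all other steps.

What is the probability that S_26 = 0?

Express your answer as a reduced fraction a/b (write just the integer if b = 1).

To return to 0 after 26 steps: need exactly 13 steps of +1 and 13 of -1.
Favorable paths: C(26,13) = 10400600
Total paths: 2^26 = 67108864
P = 10400600/67108864 = 1300075/8388608

Answer: 1300075/8388608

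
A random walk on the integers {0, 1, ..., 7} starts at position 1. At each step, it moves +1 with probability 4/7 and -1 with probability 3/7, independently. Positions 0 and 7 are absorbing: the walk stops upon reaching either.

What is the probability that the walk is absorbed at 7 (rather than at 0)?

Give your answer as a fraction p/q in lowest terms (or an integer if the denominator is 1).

Answer: 4096/14197

Derivation:
Biased walk: p = 4/7, q = 3/7, r = q/p = 3/4
Gambler's ruin: P(hit 7 before 0 | start at 1) = (1 - r^a)/(1 - r^N)
r^1 = 3/4; r^7 = 2187/16384
P = (1 - 3/4) / (1 - 2187/16384) = 1/4 / 14197/16384 = 4096/14197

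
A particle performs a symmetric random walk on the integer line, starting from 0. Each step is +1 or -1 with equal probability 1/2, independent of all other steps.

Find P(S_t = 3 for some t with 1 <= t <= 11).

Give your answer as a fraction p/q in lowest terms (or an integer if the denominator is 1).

Count via complement. Let g(t,s) = #length-t paths at position s with S_1..S_t all ≠ 3.
g(t,s) = g(t-1,s-1) + g(t-1,s+1) for s ≠ 3; g(t,3) = 0.
t=0: g(0,0)=1
t=1: g(1,-1)=1 g(1,1)=1
t=2: g(2,-2)=1 g(2,0)=2 g(2,2)=1
t=3: g(3,-3)=1 g(3,-1)=3 g(3,1)=3
t=4: g(4,-4)=1 g(4,-2)=4 g(4,0)=6 g(4,2)=3
t=5: g(5,-5)=1 g(5,-3)=5 g(5,-1)=10 g(5,1)=9
t=6: g(6,-6)=1 g(6,-4)=6 g(6,-2)=15 g(6,0)=19 g(6,2)=9
t=7: g(7,-7)=1 g(7,-5)=7 g(7,-3)=21 g(7,-1)=34 g(7,1)=28
t=8: g(8,-8)=1 g(8,-6)=8 g(8,-4)=28 g(8,-2)=55 g(8,0)=62 g(8,2)=28
t=9: g(9,-9)=1 g(9,-7)=9 g(9,-5)=36 g(9,-3)=83 g(9,-1)=117 g(9,1)=90
t=10: g(10,-10)=1 g(10,-8)=10 g(10,-6)=45 g(10,-4)=119 g(10,-2)=200 g(10,0)=207 g(10,2)=90
t=11: g(11,-11)=1 g(11,-9)=11 g(11,-7)=55 g(11,-5)=164 g(11,-3)=319 g(11,-1)=407 g(11,1)=297
Paths never hitting 3: Σ_s g(11,s) = 1254
Paths hitting 3: 2^11 - 1254 = 794
P = 794/2048 = 397/1024

Answer: 397/1024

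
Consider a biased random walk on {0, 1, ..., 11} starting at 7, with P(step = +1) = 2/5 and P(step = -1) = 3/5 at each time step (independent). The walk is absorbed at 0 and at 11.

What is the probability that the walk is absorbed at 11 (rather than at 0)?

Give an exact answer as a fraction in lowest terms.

Answer: 32944/175099

Derivation:
Biased walk: p = 2/5, q = 3/5, r = q/p = 3/2
Gambler's ruin: P(hit 11 before 0 | start at 7) = (1 - r^a)/(1 - r^N)
r^7 = 2187/128; r^11 = 177147/2048
P = (1 - 2187/128) / (1 - 177147/2048) = -2059/128 / -175099/2048 = 32944/175099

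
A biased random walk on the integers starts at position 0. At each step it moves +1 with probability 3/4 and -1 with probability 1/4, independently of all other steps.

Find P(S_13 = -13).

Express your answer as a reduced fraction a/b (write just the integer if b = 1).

To reach position -13 after 13 steps: need 0 steps of +1 and 13 steps of -1.
Number of such sequences: C(13,0) = 1
Each has probability (3/4)^0 · (1/4)^13 = 1/67108864
P = 1 · 1/67108864 = 1/67108864

Answer: 1/67108864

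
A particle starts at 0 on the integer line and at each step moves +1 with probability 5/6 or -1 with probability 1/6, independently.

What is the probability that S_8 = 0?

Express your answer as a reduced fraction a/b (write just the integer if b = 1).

Answer: 21875/839808

Derivation:
To be at 0 after 8 steps: need exactly 4 steps of +1 and 4 of -1.
Number of such sequences: C(8,4) = 70
Each has probability (5/6)^4 · (1/6)^4 = 625/1679616
P = 70 · 625/1679616 = 21875/839808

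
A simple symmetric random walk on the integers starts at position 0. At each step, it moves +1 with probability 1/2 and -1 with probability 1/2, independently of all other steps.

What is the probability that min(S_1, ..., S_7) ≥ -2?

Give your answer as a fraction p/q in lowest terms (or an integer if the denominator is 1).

Let f(t,s) = #length-t paths at position s with S_1..S_t all ≥ -2.
f(t,s) = f(t-1,s-1) + f(t-1,s+1) for s ≥ -2; f(t,s) = 0 for s < -2.
t=0: f(0,0)=1
t=1: f(1,-1)=1 f(1,1)=1
t=2: f(2,-2)=1 f(2,0)=2 f(2,2)=1
t=3: f(3,-1)=3 f(3,1)=3 f(3,3)=1
t=4: f(4,-2)=3 f(4,0)=6 f(4,2)=4 f(4,4)=1
t=5: f(5,-1)=9 f(5,1)=10 f(5,3)=5 f(5,5)=1
t=6: f(6,-2)=9 f(6,0)=19 f(6,2)=15 f(6,4)=6 f(6,6)=1
t=7: f(7,-1)=28 f(7,1)=34 f(7,3)=21 f(7,5)=7 f(7,7)=1
Σ_s f(7,s) = 91
P = 91/128 = 91/128

Answer: 91/128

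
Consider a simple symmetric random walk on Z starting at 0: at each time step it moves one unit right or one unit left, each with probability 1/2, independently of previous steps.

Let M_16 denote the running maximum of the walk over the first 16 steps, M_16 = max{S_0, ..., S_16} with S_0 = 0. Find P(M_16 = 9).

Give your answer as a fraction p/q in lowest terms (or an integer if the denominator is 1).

Let M_16 = max(S_0,...,S_16). Use the reflection principle: for j ≥ 1, #{paths with M_16 ≥ j} = #{S_16 ≥ j} + #{S_16 ≥ j+1}.
By reflection, #{M_16 ≥ 9} = #{S_16 ≥ 9} + #{S_16 ≥ 10} = 697 + 697 = 1394.
#{M_16 ≥ 10} = #{S_16 ≥ 10} + #{S_16 ≥ 11} = 697 + 137 = 834.
#{M_16 = 9} = 1394 - 834 = 560.
P(M_16 = 9) = 560/65536 = 35/4096

Answer: 35/4096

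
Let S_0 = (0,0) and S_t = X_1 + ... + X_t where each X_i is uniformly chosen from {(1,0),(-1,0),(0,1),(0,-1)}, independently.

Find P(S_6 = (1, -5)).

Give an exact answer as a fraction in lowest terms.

Let h be the number of horizontal steps (so 6-h are vertical). To end at (1,-5) need (h+1)/2 right-steps and ((6-h)-5)/2 up-steps.
Sum over h with 1 ≤ h ≤ 1, h ≡ 1 (mod 2), 6-h ≡ 1 (mod 2):
h=1: C(6,1)·C(1,1)·C(5,0) = 6·1·1 = 6
Total favorable: 6
Total paths: 4^6 = 4096
P = 6/4096 = 3/2048

Answer: 3/2048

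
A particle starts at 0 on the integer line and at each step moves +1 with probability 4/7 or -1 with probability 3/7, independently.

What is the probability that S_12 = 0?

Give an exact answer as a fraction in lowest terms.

Answer: 394149888/1977326743

Derivation:
To be at 0 after 12 steps: need exactly 6 steps of +1 and 6 of -1.
Number of such sequences: C(12,6) = 924
Each has probability (4/7)^6 · (3/7)^6 = 2985984/13841287201
P = 924 · 2985984/13841287201 = 394149888/1977326743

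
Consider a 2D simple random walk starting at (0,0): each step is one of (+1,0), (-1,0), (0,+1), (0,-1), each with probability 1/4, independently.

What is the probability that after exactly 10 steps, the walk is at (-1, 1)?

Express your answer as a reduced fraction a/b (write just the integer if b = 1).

Let h be the number of horizontal steps (so 10-h are vertical). To end at (-1,1) need (h-1)/2 right-steps and ((10-h)+1)/2 up-steps.
Sum over h with 1 ≤ h ≤ 9, h ≡ 1 (mod 2), 10-h ≡ 1 (mod 2):
h=1: C(10,1)·C(1,0)·C(9,5) = 10·1·126 = 1260
h=3: C(10,3)·C(3,1)·C(7,4) = 120·3·35 = 12600
h=5: C(10,5)·C(5,2)·C(5,3) = 252·10·10 = 25200
h=7: C(10,7)·C(7,3)·C(3,2) = 120·35·3 = 12600
h=9: C(10,9)·C(9,4)·C(1,1) = 10·126·1 = 1260
Total favorable: 52920
Total paths: 4^10 = 1048576
P = 52920/1048576 = 6615/131072

Answer: 6615/131072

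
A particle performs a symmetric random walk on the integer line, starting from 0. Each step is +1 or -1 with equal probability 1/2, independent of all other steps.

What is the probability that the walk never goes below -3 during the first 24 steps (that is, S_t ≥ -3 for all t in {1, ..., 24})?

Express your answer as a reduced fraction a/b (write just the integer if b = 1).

Let f(t,s) = #length-t paths at position s with S_1..S_t all ≥ -3.
f(t,s) = f(t-1,s-1) + f(t-1,s+1) for s ≥ -3; f(t,s) = 0 for s < -3.
t=0: f(0,0)=1
t=1: f(1,-1)=1 f(1,1)=1
t=2: f(2,-2)=1 f(2,0)=2 f(2,2)=1
t=3: f(3,-3)=1 f(3,-1)=3 f(3,1)=3 f(3,3)=1
t=4: f(4,-2)=4 f(4,0)=6 f(4,2)=4 f(4,4)=1
t=5: f(5,-3)=4 f(5,-1)=10 f(5,1)=10 f(5,3)=5 f(5,5)=1
t=6: f(6,-2)=14 f(6,0)=20 f(6,2)=15 f(6,4)=6 f(6,6)=1
t=7: f(7,-3)=14 f(7,-1)=34 f(7,1)=35 f(7,3)=21 f(7,5)=7 f(7,7)=1
t=8: f(8,-2)=48 f(8,0)=69 f(8,2)=56 f(8,4)=28 f(8,6)=8 f(8,8)=1
t=9: f(9,-3)=48 f(9,-1)=117 f(9,1)=125 f(9,3)=84 f(9,5)=36 f(9,7)=9 f(9,9)=1
t=10: f(10,-2)=165 f(10,0)=242 f(10,2)=209 f(10,4)=120 f(10,6)=45 f(10,8)=10 f(10,10)=1
t=11: f(11,-3)=165 f(11,-1)=407 f(11,1)=451 f(11,3)=329 f(11,5)=165 f(11,7)=55 f(11,9)=11 f(11,11)=1
t=12: f(12,-2)=572 f(12,0)=858 f(12,2)=780 f(12,4)=494 f(12,6)=220 f(12,8)=66 f(12,10)=12 f(12,12)=1
t=13: f(13,-3)=572 f(13,-1)=1430 f(13,1)=1638 f(13,3)=1274 f(13,5)=714 f(13,7)=286 f(13,9)=78 f(13,11)=13 f(13,13)=1
t=14: f(14,-2)=2002 f(14,0)=3068 f(14,2)=2912 f(14,4)=1988 f(14,6)=1000 f(14,8)=364 f(14,10)=91 f(14,12)=14 f(14,14)=1
t=15: f(15,-3)=2002 f(15,-1)=5070 f(15,1)=5980 f(15,3)=4900 f(15,5)=2988 f(15,7)=1364 f(15,9)=455 f(15,11)=105 f(15,13)=15 f(15,15)=1
t=16: f(16,-2)=7072 f(16,0)=11050 f(16,2)=10880 f(16,4)=7888 f(16,6)=4352 f(16,8)=1819 f(16,10)=560 f(16,12)=120 f(16,14)=16 f(16,16)=1
t=17: f(17,-3)=7072 f(17,-1)=18122 f(17,1)=21930 f(17,3)=18768 f(17,5)=12240 f(17,7)=6171 f(17,9)=2379 f(17,11)=680 f(17,13)=136 f(17,15)=17 f(17,17)=1
t=18: f(18,-2)=25194 f(18,0)=40052 f(18,2)=40698 f(18,4)=31008 f(18,6)=18411 f(18,8)=8550 f(18,10)=3059 f(18,12)=816 f(18,14)=153 f(18,16)=18 f(18,18)=1
t=19: f(19,-3)=25194 f(19,-1)=65246 f(19,1)=80750 f(19,3)=71706 f(19,5)=49419 f(19,7)=26961 f(19,9)=11609 f(19,11)=3875 f(19,13)=969 f(19,15)=171 f(19,17)=19 f(19,19)=1
t=20: f(20,-2)=90440 f(20,0)=145996 f(20,2)=152456 f(20,4)=121125 f(20,6)=76380 f(20,8)=38570 f(20,10)=15484 f(20,12)=4844 f(20,14)=1140 f(20,16)=190 f(20,18)=20 f(20,20)=1
t=21: f(21,-3)=90440 f(21,-1)=236436 f(21,1)=298452 f(21,3)=273581 f(21,5)=197505 f(21,7)=114950 f(21,9)=54054 f(21,11)=20328 f(21,13)=5984 f(21,15)=1330 f(21,17)=210 f(21,19)=21 f(21,21)=1
t=22: f(22,-2)=326876 f(22,0)=534888 f(22,2)=572033 f(22,4)=471086 f(22,6)=312455 f(22,8)=169004 f(22,10)=74382 f(22,12)=26312 f(22,14)=7314 f(22,16)=1540 f(22,18)=231 f(22,20)=22 f(22,22)=1
t=23: f(23,-3)=326876 f(23,-1)=861764 f(23,1)=1106921 f(23,3)=1043119 f(23,5)=783541 f(23,7)=481459 f(23,9)=243386 f(23,11)=100694 f(23,13)=33626 f(23,15)=8854 f(23,17)=1771 f(23,19)=253 f(23,21)=23 f(23,23)=1
t=24: f(24,-2)=1188640 f(24,0)=1968685 f(24,2)=2150040 f(24,4)=1826660 f(24,6)=1265000 f(24,8)=724845 f(24,10)=344080 f(24,12)=134320 f(24,14)=42480 f(24,16)=10625 f(24,18)=2024 f(24,20)=276 f(24,22)=24 f(24,24)=1
Σ_s f(24,s) = 9657700
P = 9657700/16777216 = 2414425/4194304

Answer: 2414425/4194304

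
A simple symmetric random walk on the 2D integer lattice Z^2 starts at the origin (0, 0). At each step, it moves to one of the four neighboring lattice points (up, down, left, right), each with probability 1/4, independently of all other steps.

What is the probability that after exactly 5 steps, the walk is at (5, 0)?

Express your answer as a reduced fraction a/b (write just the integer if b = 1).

Let h be the number of horizontal steps (so 5-h are vertical). To end at (5,0) need (h+5)/2 right-steps and ((5-h)+0)/2 up-steps.
Sum over h with 5 ≤ h ≤ 5, h ≡ 1 (mod 2), 5-h ≡ 0 (mod 2):
h=5: C(5,5)·C(5,5)·C(0,0) = 1·1·1 = 1
Total favorable: 1
Total paths: 4^5 = 1024
P = 1/1024 = 1/1024

Answer: 1/1024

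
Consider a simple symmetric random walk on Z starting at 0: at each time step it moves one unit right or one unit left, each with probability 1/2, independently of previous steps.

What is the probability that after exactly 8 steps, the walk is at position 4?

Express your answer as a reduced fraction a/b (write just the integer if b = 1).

Answer: 7/64

Derivation:
To reach position 4 after 8 steps: need 6 steps of +1 and 2 of -1.
Favorable paths: C(8,6) = 28
Total paths: 2^8 = 256
P = 28/256 = 7/64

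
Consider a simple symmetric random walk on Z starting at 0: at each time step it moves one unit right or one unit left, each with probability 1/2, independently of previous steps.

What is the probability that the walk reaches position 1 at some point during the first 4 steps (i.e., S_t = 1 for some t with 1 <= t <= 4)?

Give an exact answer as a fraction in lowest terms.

Answer: 5/8

Derivation:
Count via complement. Let g(t,s) = #length-t paths at position s with S_1..S_t all ≠ 1.
g(t,s) = g(t-1,s-1) + g(t-1,s+1) for s ≠ 1; g(t,1) = 0.
t=0: g(0,0)=1
t=1: g(1,-1)=1
t=2: g(2,-2)=1 g(2,0)=1
t=3: g(3,-3)=1 g(3,-1)=2
t=4: g(4,-4)=1 g(4,-2)=3 g(4,0)=2
Paths never hitting 1: Σ_s g(4,s) = 6
Paths hitting 1: 2^4 - 6 = 10
P = 10/16 = 5/8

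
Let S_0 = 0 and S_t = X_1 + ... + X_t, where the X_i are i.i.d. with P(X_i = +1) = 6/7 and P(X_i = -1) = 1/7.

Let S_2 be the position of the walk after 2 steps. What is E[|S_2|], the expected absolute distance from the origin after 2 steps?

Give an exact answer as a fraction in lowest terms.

Answer: 74/49

Derivation:
S_2 takes values m ≡ 0 (mod 2) with |m| ≤ 2; P(S_2=m) = C(2,(2+m)/2) · (6/7)^((2+m)/2) · (1/7)^((2-m)/2).
Distribution: P(S=-2)=1/49, P(S=0)=12/49, P(S=2)=36/49
E[|S_2|] = Σ_m |m|·P(S_2=m) = 74/49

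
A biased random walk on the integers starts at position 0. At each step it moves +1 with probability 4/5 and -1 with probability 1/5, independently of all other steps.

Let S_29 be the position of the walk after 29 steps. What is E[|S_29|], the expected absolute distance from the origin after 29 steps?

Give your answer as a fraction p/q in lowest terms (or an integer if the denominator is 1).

S_29 takes values m ≡ 1 (mod 2) with |m| ≤ 29; P(S_29=m) = C(29,(29+m)/2) · (4/5)^((29+m)/2) · (1/5)^((29-m)/2).
Distribution: P(S=-29)=1/186264514923095703125, P(S=-27)=116/186264514923095703125, P(S=-25)=6496/186264514923095703125, P(S=-23)=233856/186264514923095703125, P(S=-21)=6080256/186264514923095703125, P(S=-19)=24321024/37252902984619140625, P(S=-17)=389136384/37252902984619140625, P(S=-15)=5114363904/37252902984619140625, P(S=-13)=56258002944/37252902984619140625, P(S=-11)=525074694144/37252902984619140625, P(S=-9)=4200597553152/37252902984619140625, P(S=-7)=29022310367232/37252902984619140625, P(S=-5)=174133862203392/37252902984619140625, P(S=-3)=910854048448512/37252902984619140625, P(S=-1)=4163904221478912/37252902984619140625, P(S=1)=16655616885915648/37252902984619140625, P(S=3)=58294659100704768/37252902984619140625, P(S=5)=178313074896273408/37252902984619140625, P(S=7)=475501533056729088/37252902984619140625, P(S=9)=1101161444973477888/37252902984619140625, P(S=11)=2202322889946955776/37252902984619140625, P(S=13)=3775410668480495616/37252902984619140625, P(S=15)=5491506426880720896/37252902984619140625, P(S=17)=6685312171854790656/37252902984619140625, P(S=19)=6685312171854790656/37252902984619140625, P(S=21)=26741248687419162624/186264514923095703125, P(S=23)=16456153038411792384/186264514923095703125, P(S=25)=7313845794849685504/186264514923095703125, P(S=27)=2089670227099910144/186264514923095703125, P(S=29)=288230376151711744/186264514923095703125
E[|S_29|] = Σ_m |m|·P(S_29=m) = 25928661652352808813/1490116119384765625

Answer: 25928661652352808813/1490116119384765625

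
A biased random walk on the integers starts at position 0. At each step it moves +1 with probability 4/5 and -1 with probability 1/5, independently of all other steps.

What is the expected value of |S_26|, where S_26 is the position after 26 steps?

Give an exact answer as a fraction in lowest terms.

S_26 takes values m ≡ 0 (mod 2) with |m| ≤ 26; P(S_26=m) = C(26,(26+m)/2) · (4/5)^((26+m)/2) · (1/5)^((26-m)/2).
Distribution: P(S=-26)=1/1490116119384765625, P(S=-24)=104/1490116119384765625, P(S=-22)=208/59604644775390625, P(S=-20)=6656/59604644775390625, P(S=-18)=153088/59604644775390625, P(S=-16)=13471744/298023223876953125, P(S=-14)=188604416/298023223876953125, P(S=-12)=431095808/59604644775390625, P(S=-10)=4095410176/59604644775390625, P(S=-8)=32763281408/59604644775390625, P(S=-6)=1113951567872/298023223876953125, P(S=-4)=6481172758528/298023223876953125, P(S=-2)=6481172758528/59604644775390625, P(S=0)=27918898036736/59604644775390625, P(S=2)=103698764136448/59604644775390625, P(S=4)=1659180226183168/298023223876953125, P(S=6)=4562745622003712/298023223876953125, P(S=8)=2147174410354688/59604644775390625, P(S=10)=4294348820709376/59604644775390625, P(S=12)=7232587487510528/59604644775390625, P(S=14)=50628112412573696/298023223876953125, P(S=16)=57860699900084224/298023223876953125, P(S=18)=10520127254560768/59604644775390625, P(S=20)=7318349394477056/59604644775390625, P(S=22)=3659174697238528/59604644775390625, P(S=24)=29273397577908224/1490116119384765625, P(S=26)=4503599627370496/1490116119384765625
E[|S_26|] = Σ_m |m|·P(S_26=m) = 23246801104062512314/1490116119384765625

Answer: 23246801104062512314/1490116119384765625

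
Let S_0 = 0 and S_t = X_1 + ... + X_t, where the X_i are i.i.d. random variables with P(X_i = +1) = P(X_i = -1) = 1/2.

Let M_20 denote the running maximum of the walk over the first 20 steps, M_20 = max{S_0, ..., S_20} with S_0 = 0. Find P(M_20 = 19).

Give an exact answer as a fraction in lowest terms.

Answer: 1/1048576

Derivation:
Let M_20 = max(S_0,...,S_20). Use the reflection principle: for j ≥ 1, #{paths with M_20 ≥ j} = #{S_20 ≥ j} + #{S_20 ≥ j+1}.
By reflection, #{M_20 ≥ 19} = #{S_20 ≥ 19} + #{S_20 ≥ 20} = 1 + 1 = 2.
#{M_20 ≥ 20} = #{S_20 ≥ 20} + #{S_20 ≥ 21} = 1 + 0 = 1.
#{M_20 = 19} = 2 - 1 = 1.
P(M_20 = 19) = 1/1048576 = 1/1048576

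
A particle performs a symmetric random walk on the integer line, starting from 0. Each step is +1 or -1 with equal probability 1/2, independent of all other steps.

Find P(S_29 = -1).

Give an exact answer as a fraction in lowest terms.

Answer: 9694845/67108864

Derivation:
To reach position -1 after 29 steps: need 14 steps of +1 and 15 of -1.
Favorable paths: C(29,14) = 77558760
Total paths: 2^29 = 536870912
P = 77558760/536870912 = 9694845/67108864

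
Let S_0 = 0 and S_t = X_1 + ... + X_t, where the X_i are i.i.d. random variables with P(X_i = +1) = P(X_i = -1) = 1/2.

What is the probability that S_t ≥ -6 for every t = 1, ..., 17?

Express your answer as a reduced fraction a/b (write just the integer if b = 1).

Answer: 14807/16384

Derivation:
Let f(t,s) = #length-t paths at position s with S_1..S_t all ≥ -6.
f(t,s) = f(t-1,s-1) + f(t-1,s+1) for s ≥ -6; f(t,s) = 0 for s < -6.
t=0: f(0,0)=1
t=1: f(1,-1)=1 f(1,1)=1
t=2: f(2,-2)=1 f(2,0)=2 f(2,2)=1
t=3: f(3,-3)=1 f(3,-1)=3 f(3,1)=3 f(3,3)=1
t=4: f(4,-4)=1 f(4,-2)=4 f(4,0)=6 f(4,2)=4 f(4,4)=1
t=5: f(5,-5)=1 f(5,-3)=5 f(5,-1)=10 f(5,1)=10 f(5,3)=5 f(5,5)=1
t=6: f(6,-6)=1 f(6,-4)=6 f(6,-2)=15 f(6,0)=20 f(6,2)=15 f(6,4)=6 f(6,6)=1
t=7: f(7,-5)=7 f(7,-3)=21 f(7,-1)=35 f(7,1)=35 f(7,3)=21 f(7,5)=7 f(7,7)=1
t=8: f(8,-6)=7 f(8,-4)=28 f(8,-2)=56 f(8,0)=70 f(8,2)=56 f(8,4)=28 f(8,6)=8 f(8,8)=1
t=9: f(9,-5)=35 f(9,-3)=84 f(9,-1)=126 f(9,1)=126 f(9,3)=84 f(9,5)=36 f(9,7)=9 f(9,9)=1
t=10: f(10,-6)=35 f(10,-4)=119 f(10,-2)=210 f(10,0)=252 f(10,2)=210 f(10,4)=120 f(10,6)=45 f(10,8)=10 f(10,10)=1
t=11: f(11,-5)=154 f(11,-3)=329 f(11,-1)=462 f(11,1)=462 f(11,3)=330 f(11,5)=165 f(11,7)=55 f(11,9)=11 f(11,11)=1
t=12: f(12,-6)=154 f(12,-4)=483 f(12,-2)=791 f(12,0)=924 f(12,2)=792 f(12,4)=495 f(12,6)=220 f(12,8)=66 f(12,10)=12 f(12,12)=1
t=13: f(13,-5)=637 f(13,-3)=1274 f(13,-1)=1715 f(13,1)=1716 f(13,3)=1287 f(13,5)=715 f(13,7)=286 f(13,9)=78 f(13,11)=13 f(13,13)=1
t=14: f(14,-6)=637 f(14,-4)=1911 f(14,-2)=2989 f(14,0)=3431 f(14,2)=3003 f(14,4)=2002 f(14,6)=1001 f(14,8)=364 f(14,10)=91 f(14,12)=14 f(14,14)=1
t=15: f(15,-5)=2548 f(15,-3)=4900 f(15,-1)=6420 f(15,1)=6434 f(15,3)=5005 f(15,5)=3003 f(15,7)=1365 f(15,9)=455 f(15,11)=105 f(15,13)=15 f(15,15)=1
t=16: f(16,-6)=2548 f(16,-4)=7448 f(16,-2)=11320 f(16,0)=12854 f(16,2)=11439 f(16,4)=8008 f(16,6)=4368 f(16,8)=1820 f(16,10)=560 f(16,12)=120 f(16,14)=16 f(16,16)=1
t=17: f(17,-5)=9996 f(17,-3)=18768 f(17,-1)=24174 f(17,1)=24293 f(17,3)=19447 f(17,5)=12376 f(17,7)=6188 f(17,9)=2380 f(17,11)=680 f(17,13)=136 f(17,15)=17 f(17,17)=1
Σ_s f(17,s) = 118456
P = 118456/131072 = 14807/16384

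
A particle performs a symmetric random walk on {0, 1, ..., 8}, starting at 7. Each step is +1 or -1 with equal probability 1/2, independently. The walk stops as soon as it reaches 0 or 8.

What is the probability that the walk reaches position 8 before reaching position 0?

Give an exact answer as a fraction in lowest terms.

Symmetric walk (p = 1/2): the harmonic-function argument gives P(hit 8 before 0 | start at 7) = a/N.
P = 7/8 = 7/8

Answer: 7/8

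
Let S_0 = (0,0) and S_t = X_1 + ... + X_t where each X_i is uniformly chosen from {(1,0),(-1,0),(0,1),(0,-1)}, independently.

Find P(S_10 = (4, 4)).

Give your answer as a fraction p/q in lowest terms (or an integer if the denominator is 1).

Answer: 315/131072

Derivation:
Let h be the number of horizontal steps (so 10-h are vertical). To end at (4,4) need (h+4)/2 right-steps and ((10-h)+4)/2 up-steps.
Sum over h with 4 ≤ h ≤ 6, h ≡ 0 (mod 2), 10-h ≡ 0 (mod 2):
h=4: C(10,4)·C(4,4)·C(6,5) = 210·1·6 = 1260
h=6: C(10,6)·C(6,5)·C(4,4) = 210·6·1 = 1260
Total favorable: 2520
Total paths: 4^10 = 1048576
P = 2520/1048576 = 315/131072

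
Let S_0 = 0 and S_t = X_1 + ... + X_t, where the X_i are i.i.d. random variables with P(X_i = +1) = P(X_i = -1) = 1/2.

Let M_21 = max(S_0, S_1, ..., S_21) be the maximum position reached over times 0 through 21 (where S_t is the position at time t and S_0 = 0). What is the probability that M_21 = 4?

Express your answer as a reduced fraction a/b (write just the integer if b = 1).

Let M_21 = max(S_0,...,S_21). Use the reflection principle: for j ≥ 1, #{paths with M_21 ≥ j} = #{S_21 ≥ j} + #{S_21 ≥ j+1}.
By reflection, #{M_21 ≥ 4} = #{S_21 ≥ 4} + #{S_21 ≥ 5} = 401930 + 401930 = 803860.
#{M_21 ≥ 5} = #{S_21 ≥ 5} + #{S_21 ≥ 6} = 401930 + 198440 = 600370.
#{M_21 = 4} = 803860 - 600370 = 203490.
P(M_21 = 4) = 203490/2097152 = 101745/1048576

Answer: 101745/1048576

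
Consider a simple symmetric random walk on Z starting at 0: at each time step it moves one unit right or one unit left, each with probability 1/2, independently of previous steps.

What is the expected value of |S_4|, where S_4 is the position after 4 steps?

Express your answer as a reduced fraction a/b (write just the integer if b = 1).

Answer: 3/2

Derivation:
S_4 takes values m ≡ 0 (mod 2) with |m| ≤ 4; P(S_4=m) = C(4,(4+m)/2)/2^4.
Total paths: 2^4 = 16
Distribution: P(S=-4)=1/16, P(S=-2)=4/16, P(S=0)=6/16, P(S=2)=4/16, P(S=4)=1/16
E[|S_4|] = Σ_m |m|·P(S_4=m) = 24/16 = 3/2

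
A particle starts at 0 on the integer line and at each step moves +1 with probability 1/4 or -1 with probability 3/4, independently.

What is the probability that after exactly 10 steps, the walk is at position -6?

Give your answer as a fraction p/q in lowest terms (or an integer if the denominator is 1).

Answer: 295245/1048576

Derivation:
To reach position -6 after 10 steps: need 2 steps of +1 and 8 steps of -1.
Number of such sequences: C(10,2) = 45
Each has probability (1/4)^2 · (3/4)^8 = 6561/1048576
P = 45 · 6561/1048576 = 295245/1048576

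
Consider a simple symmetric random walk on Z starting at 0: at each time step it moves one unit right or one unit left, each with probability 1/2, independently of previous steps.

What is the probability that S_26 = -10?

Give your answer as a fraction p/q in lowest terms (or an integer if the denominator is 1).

Answer: 1562275/67108864

Derivation:
To reach position -10 after 26 steps: need 8 steps of +1 and 18 of -1.
Favorable paths: C(26,8) = 1562275
Total paths: 2^26 = 67108864
P = 1562275/67108864 = 1562275/67108864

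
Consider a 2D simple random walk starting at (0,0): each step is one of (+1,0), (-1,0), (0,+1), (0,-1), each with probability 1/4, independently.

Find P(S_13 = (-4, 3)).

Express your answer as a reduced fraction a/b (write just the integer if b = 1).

Answer: 61347/8388608

Derivation:
Let h be the number of horizontal steps (so 13-h are vertical). To end at (-4,3) need (h-4)/2 right-steps and ((13-h)+3)/2 up-steps.
Sum over h with 4 ≤ h ≤ 10, h ≡ 0 (mod 2), 13-h ≡ 1 (mod 2):
h=4: C(13,4)·C(4,0)·C(9,6) = 715·1·84 = 60060
h=6: C(13,6)·C(6,1)·C(7,5) = 1716·6·21 = 216216
h=8: C(13,8)·C(8,2)·C(5,4) = 1287·28·5 = 180180
h=10: C(13,10)·C(10,3)·C(3,3) = 286·120·1 = 34320
Total favorable: 490776
Total paths: 4^13 = 67108864
P = 490776/67108864 = 61347/8388608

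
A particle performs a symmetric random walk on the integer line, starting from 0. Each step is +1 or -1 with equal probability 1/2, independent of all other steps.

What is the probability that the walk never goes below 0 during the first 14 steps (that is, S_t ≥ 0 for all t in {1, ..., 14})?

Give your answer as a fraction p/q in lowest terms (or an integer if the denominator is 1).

Answer: 429/2048

Derivation:
Let f(t,s) = #length-t paths at position s with S_1..S_t all ≥ 0.
f(t,s) = f(t-1,s-1) + f(t-1,s+1) for s ≥ 0; f(t,s) = 0 for s < 0.
t=0: f(0,0)=1
t=1: f(1,1)=1
t=2: f(2,0)=1 f(2,2)=1
t=3: f(3,1)=2 f(3,3)=1
t=4: f(4,0)=2 f(4,2)=3 f(4,4)=1
t=5: f(5,1)=5 f(5,3)=4 f(5,5)=1
t=6: f(6,0)=5 f(6,2)=9 f(6,4)=5 f(6,6)=1
t=7: f(7,1)=14 f(7,3)=14 f(7,5)=6 f(7,7)=1
t=8: f(8,0)=14 f(8,2)=28 f(8,4)=20 f(8,6)=7 f(8,8)=1
t=9: f(9,1)=42 f(9,3)=48 f(9,5)=27 f(9,7)=8 f(9,9)=1
t=10: f(10,0)=42 f(10,2)=90 f(10,4)=75 f(10,6)=35 f(10,8)=9 f(10,10)=1
t=11: f(11,1)=132 f(11,3)=165 f(11,5)=110 f(11,7)=44 f(11,9)=10 f(11,11)=1
t=12: f(12,0)=132 f(12,2)=297 f(12,4)=275 f(12,6)=154 f(12,8)=54 f(12,10)=11 f(12,12)=1
t=13: f(13,1)=429 f(13,3)=572 f(13,5)=429 f(13,7)=208 f(13,9)=65 f(13,11)=12 f(13,13)=1
t=14: f(14,0)=429 f(14,2)=1001 f(14,4)=1001 f(14,6)=637 f(14,8)=273 f(14,10)=77 f(14,12)=13 f(14,14)=1
Σ_s f(14,s) = 3432
P = 3432/16384 = 429/2048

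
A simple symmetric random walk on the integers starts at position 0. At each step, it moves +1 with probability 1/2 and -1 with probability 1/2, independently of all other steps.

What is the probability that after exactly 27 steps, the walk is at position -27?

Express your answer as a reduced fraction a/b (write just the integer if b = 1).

Answer: 1/134217728

Derivation:
To reach position -27 after 27 steps: need 0 steps of +1 and 27 of -1.
Favorable paths: C(27,0) = 1
Total paths: 2^27 = 134217728
P = 1/134217728 = 1/134217728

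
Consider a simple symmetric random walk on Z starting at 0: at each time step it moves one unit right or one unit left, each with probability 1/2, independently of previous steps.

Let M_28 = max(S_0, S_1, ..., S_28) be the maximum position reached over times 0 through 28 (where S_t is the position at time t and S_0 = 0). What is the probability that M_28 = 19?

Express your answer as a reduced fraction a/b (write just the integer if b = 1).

Let M_28 = max(S_0,...,S_28). Use the reflection principle: for j ≥ 1, #{paths with M_28 ≥ j} = #{S_28 ≥ j} + #{S_28 ≥ j+1}.
By reflection, #{M_28 ≥ 19} = #{S_28 ≥ 19} + #{S_28 ≥ 20} = 24158 + 24158 = 48316.
#{M_28 ≥ 20} = #{S_28 ≥ 20} + #{S_28 ≥ 21} = 24158 + 3683 = 27841.
#{M_28 = 19} = 48316 - 27841 = 20475.
P(M_28 = 19) = 20475/268435456 = 20475/268435456

Answer: 20475/268435456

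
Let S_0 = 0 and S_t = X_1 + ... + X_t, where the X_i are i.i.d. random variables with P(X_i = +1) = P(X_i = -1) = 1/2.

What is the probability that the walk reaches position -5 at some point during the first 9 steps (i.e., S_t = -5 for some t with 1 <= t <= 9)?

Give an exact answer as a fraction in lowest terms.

Count via complement. Let g(t,s) = #length-t paths at position s with S_1..S_t all ≠ -5.
g(t,s) = g(t-1,s-1) + g(t-1,s+1) for s ≠ -5; g(t,-5) = 0.
t=0: g(0,0)=1
t=1: g(1,-1)=1 g(1,1)=1
t=2: g(2,-2)=1 g(2,0)=2 g(2,2)=1
t=3: g(3,-3)=1 g(3,-1)=3 g(3,1)=3 g(3,3)=1
t=4: g(4,-4)=1 g(4,-2)=4 g(4,0)=6 g(4,2)=4 g(4,4)=1
t=5: g(5,-3)=5 g(5,-1)=10 g(5,1)=10 g(5,3)=5 g(5,5)=1
t=6: g(6,-4)=5 g(6,-2)=15 g(6,0)=20 g(6,2)=15 g(6,4)=6 g(6,6)=1
t=7: g(7,-3)=20 g(7,-1)=35 g(7,1)=35 g(7,3)=21 g(7,5)=7 g(7,7)=1
t=8: g(8,-4)=20 g(8,-2)=55 g(8,0)=70 g(8,2)=56 g(8,4)=28 g(8,6)=8 g(8,8)=1
t=9: g(9,-3)=75 g(9,-1)=125 g(9,1)=126 g(9,3)=84 g(9,5)=36 g(9,7)=9 g(9,9)=1
Paths never hitting -5: Σ_s g(9,s) = 456
Paths hitting -5: 2^9 - 456 = 56
P = 56/512 = 7/64

Answer: 7/64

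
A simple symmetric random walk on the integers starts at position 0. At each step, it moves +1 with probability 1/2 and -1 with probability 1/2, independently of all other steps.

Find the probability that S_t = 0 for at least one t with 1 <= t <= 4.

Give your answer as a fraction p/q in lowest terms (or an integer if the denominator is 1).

Count via complement. Let g(t,s) = #length-t paths at position s with S_1..S_t all ≠ 0.
g(t,s) = g(t-1,s-1) + g(t-1,s+1) for s ≠ 0; g(t,0) = 0.
t=0: g(0,0)=1
t=1: g(1,-1)=1 g(1,1)=1
t=2: g(2,-2)=1 g(2,2)=1
t=3: g(3,-3)=1 g(3,-1)=1 g(3,1)=1 g(3,3)=1
t=4: g(4,-4)=1 g(4,-2)=2 g(4,2)=2 g(4,4)=1
Paths never hitting 0: Σ_s g(4,s) = 6
Paths hitting 0: 2^4 - 6 = 10
P = 10/16 = 5/8

Answer: 5/8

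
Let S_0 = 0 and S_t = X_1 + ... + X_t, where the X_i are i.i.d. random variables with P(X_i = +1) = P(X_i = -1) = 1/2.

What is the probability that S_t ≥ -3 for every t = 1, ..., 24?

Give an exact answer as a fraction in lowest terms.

Answer: 2414425/4194304

Derivation:
Let f(t,s) = #length-t paths at position s with S_1..S_t all ≥ -3.
f(t,s) = f(t-1,s-1) + f(t-1,s+1) for s ≥ -3; f(t,s) = 0 for s < -3.
t=0: f(0,0)=1
t=1: f(1,-1)=1 f(1,1)=1
t=2: f(2,-2)=1 f(2,0)=2 f(2,2)=1
t=3: f(3,-3)=1 f(3,-1)=3 f(3,1)=3 f(3,3)=1
t=4: f(4,-2)=4 f(4,0)=6 f(4,2)=4 f(4,4)=1
t=5: f(5,-3)=4 f(5,-1)=10 f(5,1)=10 f(5,3)=5 f(5,5)=1
t=6: f(6,-2)=14 f(6,0)=20 f(6,2)=15 f(6,4)=6 f(6,6)=1
t=7: f(7,-3)=14 f(7,-1)=34 f(7,1)=35 f(7,3)=21 f(7,5)=7 f(7,7)=1
t=8: f(8,-2)=48 f(8,0)=69 f(8,2)=56 f(8,4)=28 f(8,6)=8 f(8,8)=1
t=9: f(9,-3)=48 f(9,-1)=117 f(9,1)=125 f(9,3)=84 f(9,5)=36 f(9,7)=9 f(9,9)=1
t=10: f(10,-2)=165 f(10,0)=242 f(10,2)=209 f(10,4)=120 f(10,6)=45 f(10,8)=10 f(10,10)=1
t=11: f(11,-3)=165 f(11,-1)=407 f(11,1)=451 f(11,3)=329 f(11,5)=165 f(11,7)=55 f(11,9)=11 f(11,11)=1
t=12: f(12,-2)=572 f(12,0)=858 f(12,2)=780 f(12,4)=494 f(12,6)=220 f(12,8)=66 f(12,10)=12 f(12,12)=1
t=13: f(13,-3)=572 f(13,-1)=1430 f(13,1)=1638 f(13,3)=1274 f(13,5)=714 f(13,7)=286 f(13,9)=78 f(13,11)=13 f(13,13)=1
t=14: f(14,-2)=2002 f(14,0)=3068 f(14,2)=2912 f(14,4)=1988 f(14,6)=1000 f(14,8)=364 f(14,10)=91 f(14,12)=14 f(14,14)=1
t=15: f(15,-3)=2002 f(15,-1)=5070 f(15,1)=5980 f(15,3)=4900 f(15,5)=2988 f(15,7)=1364 f(15,9)=455 f(15,11)=105 f(15,13)=15 f(15,15)=1
t=16: f(16,-2)=7072 f(16,0)=11050 f(16,2)=10880 f(16,4)=7888 f(16,6)=4352 f(16,8)=1819 f(16,10)=560 f(16,12)=120 f(16,14)=16 f(16,16)=1
t=17: f(17,-3)=7072 f(17,-1)=18122 f(17,1)=21930 f(17,3)=18768 f(17,5)=12240 f(17,7)=6171 f(17,9)=2379 f(17,11)=680 f(17,13)=136 f(17,15)=17 f(17,17)=1
t=18: f(18,-2)=25194 f(18,0)=40052 f(18,2)=40698 f(18,4)=31008 f(18,6)=18411 f(18,8)=8550 f(18,10)=3059 f(18,12)=816 f(18,14)=153 f(18,16)=18 f(18,18)=1
t=19: f(19,-3)=25194 f(19,-1)=65246 f(19,1)=80750 f(19,3)=71706 f(19,5)=49419 f(19,7)=26961 f(19,9)=11609 f(19,11)=3875 f(19,13)=969 f(19,15)=171 f(19,17)=19 f(19,19)=1
t=20: f(20,-2)=90440 f(20,0)=145996 f(20,2)=152456 f(20,4)=121125 f(20,6)=76380 f(20,8)=38570 f(20,10)=15484 f(20,12)=4844 f(20,14)=1140 f(20,16)=190 f(20,18)=20 f(20,20)=1
t=21: f(21,-3)=90440 f(21,-1)=236436 f(21,1)=298452 f(21,3)=273581 f(21,5)=197505 f(21,7)=114950 f(21,9)=54054 f(21,11)=20328 f(21,13)=5984 f(21,15)=1330 f(21,17)=210 f(21,19)=21 f(21,21)=1
t=22: f(22,-2)=326876 f(22,0)=534888 f(22,2)=572033 f(22,4)=471086 f(22,6)=312455 f(22,8)=169004 f(22,10)=74382 f(22,12)=26312 f(22,14)=7314 f(22,16)=1540 f(22,18)=231 f(22,20)=22 f(22,22)=1
t=23: f(23,-3)=326876 f(23,-1)=861764 f(23,1)=1106921 f(23,3)=1043119 f(23,5)=783541 f(23,7)=481459 f(23,9)=243386 f(23,11)=100694 f(23,13)=33626 f(23,15)=8854 f(23,17)=1771 f(23,19)=253 f(23,21)=23 f(23,23)=1
t=24: f(24,-2)=1188640 f(24,0)=1968685 f(24,2)=2150040 f(24,4)=1826660 f(24,6)=1265000 f(24,8)=724845 f(24,10)=344080 f(24,12)=134320 f(24,14)=42480 f(24,16)=10625 f(24,18)=2024 f(24,20)=276 f(24,22)=24 f(24,24)=1
Σ_s f(24,s) = 9657700
P = 9657700/16777216 = 2414425/4194304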